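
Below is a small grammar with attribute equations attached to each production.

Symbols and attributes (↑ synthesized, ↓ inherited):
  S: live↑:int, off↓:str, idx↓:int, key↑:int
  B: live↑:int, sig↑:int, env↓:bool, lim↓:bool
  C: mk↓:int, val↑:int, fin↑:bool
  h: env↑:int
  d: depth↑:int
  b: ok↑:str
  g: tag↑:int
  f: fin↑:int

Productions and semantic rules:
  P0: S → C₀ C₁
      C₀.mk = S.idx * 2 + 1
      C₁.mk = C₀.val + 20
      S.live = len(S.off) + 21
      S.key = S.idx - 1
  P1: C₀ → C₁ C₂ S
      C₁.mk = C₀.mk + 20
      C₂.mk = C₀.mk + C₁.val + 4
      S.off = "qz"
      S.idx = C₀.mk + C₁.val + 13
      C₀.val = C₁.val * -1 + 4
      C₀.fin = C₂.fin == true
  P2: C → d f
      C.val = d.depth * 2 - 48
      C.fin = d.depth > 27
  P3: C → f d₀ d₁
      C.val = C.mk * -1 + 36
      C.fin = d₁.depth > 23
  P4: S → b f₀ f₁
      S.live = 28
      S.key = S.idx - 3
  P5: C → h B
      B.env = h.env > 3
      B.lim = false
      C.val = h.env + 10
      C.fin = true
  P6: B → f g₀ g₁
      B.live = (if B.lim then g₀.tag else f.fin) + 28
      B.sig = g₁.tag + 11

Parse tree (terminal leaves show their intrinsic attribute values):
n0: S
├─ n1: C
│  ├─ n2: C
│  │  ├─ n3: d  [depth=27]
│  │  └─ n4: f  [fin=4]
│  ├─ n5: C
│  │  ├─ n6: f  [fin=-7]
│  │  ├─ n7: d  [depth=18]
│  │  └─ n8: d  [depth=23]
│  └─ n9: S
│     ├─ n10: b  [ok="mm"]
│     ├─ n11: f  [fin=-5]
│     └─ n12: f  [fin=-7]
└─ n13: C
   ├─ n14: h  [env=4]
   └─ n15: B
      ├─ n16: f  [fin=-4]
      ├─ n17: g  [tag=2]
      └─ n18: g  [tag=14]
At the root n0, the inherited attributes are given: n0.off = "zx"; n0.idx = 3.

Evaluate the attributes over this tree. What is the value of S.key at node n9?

23

1. n0.off = "zx"  [given at root]
2. n0.idx = 3  [given at root]
3. n1.mk = 7  [S.idx * 2 + 1]
4. n2.mk = 27  [C₀.mk + 20]
5. n3.depth = 27  [terminal]
6. n4.fin = 4  [terminal]
7. n2.val = 6  [d.depth * 2 - 48]
8. n2.fin = false  [d.depth > 27]
9. n5.mk = 17  [C₀.mk + C₁.val + 4]
10. n6.fin = -7  [terminal]
11. n7.depth = 18  [terminal]
12. n8.depth = 23  [terminal]
13. n5.val = 19  [C.mk * -1 + 36]
14. n5.fin = false  [d₁.depth > 23]
15. n9.off = "qz"  ["qz"]
16. n9.idx = 26  [C₀.mk + C₁.val + 13]
17. n10.ok = "mm"  [terminal]
18. n11.fin = -5  [terminal]
19. n12.fin = -7  [terminal]
20. n9.live = 28  [28]
21. n9.key = 23  [S.idx - 3]
22. n1.val = -2  [C₁.val * -1 + 4]
23. n1.fin = false  [C₂.fin == true]
24. n13.mk = 18  [C₀.val + 20]
25. n14.env = 4  [terminal]
26. n15.env = true  [h.env > 3]
27. n15.lim = false  [false]
28. n16.fin = -4  [terminal]
29. n17.tag = 2  [terminal]
30. n18.tag = 14  [terminal]
31. n15.live = 24  [(if B.lim then g₀.tag else f.fin) + 28]
32. n15.sig = 25  [g₁.tag + 11]
33. n13.val = 14  [h.env + 10]
34. n13.fin = true  [true]
35. n0.live = 23  [len(S.off) + 21]
36. n0.key = 2  [S.idx - 1]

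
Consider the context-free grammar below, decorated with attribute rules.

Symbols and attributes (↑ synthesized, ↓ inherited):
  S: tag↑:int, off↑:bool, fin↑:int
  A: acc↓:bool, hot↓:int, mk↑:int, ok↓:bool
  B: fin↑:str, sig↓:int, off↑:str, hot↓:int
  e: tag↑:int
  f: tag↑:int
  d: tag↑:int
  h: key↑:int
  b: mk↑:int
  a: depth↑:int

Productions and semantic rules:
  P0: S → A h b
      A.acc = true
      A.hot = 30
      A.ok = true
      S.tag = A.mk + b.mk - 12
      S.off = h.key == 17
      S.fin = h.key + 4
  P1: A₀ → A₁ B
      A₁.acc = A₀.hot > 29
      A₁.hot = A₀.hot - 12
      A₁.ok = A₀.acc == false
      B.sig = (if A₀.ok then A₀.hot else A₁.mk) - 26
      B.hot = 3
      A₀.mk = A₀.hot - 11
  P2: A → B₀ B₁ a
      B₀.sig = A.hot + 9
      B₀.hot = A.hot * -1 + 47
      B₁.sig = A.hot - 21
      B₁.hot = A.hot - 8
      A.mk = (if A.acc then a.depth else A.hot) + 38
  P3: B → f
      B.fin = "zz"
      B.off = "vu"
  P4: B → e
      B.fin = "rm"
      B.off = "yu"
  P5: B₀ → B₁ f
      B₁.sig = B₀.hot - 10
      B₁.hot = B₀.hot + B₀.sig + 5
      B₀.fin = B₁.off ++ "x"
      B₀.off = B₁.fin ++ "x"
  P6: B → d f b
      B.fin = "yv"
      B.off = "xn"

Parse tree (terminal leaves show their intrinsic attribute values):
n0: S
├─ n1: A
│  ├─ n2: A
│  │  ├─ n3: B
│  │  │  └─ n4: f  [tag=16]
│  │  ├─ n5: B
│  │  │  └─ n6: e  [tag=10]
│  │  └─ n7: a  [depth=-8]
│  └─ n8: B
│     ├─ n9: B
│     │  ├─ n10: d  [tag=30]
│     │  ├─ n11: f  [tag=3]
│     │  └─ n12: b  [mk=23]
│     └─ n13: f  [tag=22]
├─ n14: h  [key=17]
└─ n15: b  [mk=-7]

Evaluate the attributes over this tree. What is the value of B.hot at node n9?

12

1. n1.acc = true  [true]
2. n1.hot = 30  [30]
3. n1.ok = true  [true]
4. n2.acc = true  [A₀.hot > 29]
5. n2.hot = 18  [A₀.hot - 12]
6. n2.ok = false  [A₀.acc == false]
7. n3.sig = 27  [A.hot + 9]
8. n3.hot = 29  [A.hot * -1 + 47]
9. n4.tag = 16  [terminal]
10. n3.fin = "zz"  ["zz"]
11. n3.off = "vu"  ["vu"]
12. n5.sig = -3  [A.hot - 21]
13. n5.hot = 10  [A.hot - 8]
14. n6.tag = 10  [terminal]
15. n5.fin = "rm"  ["rm"]
16. n5.off = "yu"  ["yu"]
17. n7.depth = -8  [terminal]
18. n2.mk = 30  [(if A.acc then a.depth else A.hot) + 38]
19. n8.sig = 4  [(if A₀.ok then A₀.hot else A₁.mk) - 26]
20. n8.hot = 3  [3]
21. n9.sig = -7  [B₀.hot - 10]
22. n9.hot = 12  [B₀.hot + B₀.sig + 5]
23. n10.tag = 30  [terminal]
24. n11.tag = 3  [terminal]
25. n12.mk = 23  [terminal]
26. n9.fin = "yv"  ["yv"]
27. n9.off = "xn"  ["xn"]
28. n13.tag = 22  [terminal]
29. n8.fin = "xnx"  [B₁.off ++ "x"]
30. n8.off = "yvx"  [B₁.fin ++ "x"]
31. n1.mk = 19  [A₀.hot - 11]
32. n14.key = 17  [terminal]
33. n15.mk = -7  [terminal]
34. n0.tag = 0  [A.mk + b.mk - 12]
35. n0.off = true  [h.key == 17]
36. n0.fin = 21  [h.key + 4]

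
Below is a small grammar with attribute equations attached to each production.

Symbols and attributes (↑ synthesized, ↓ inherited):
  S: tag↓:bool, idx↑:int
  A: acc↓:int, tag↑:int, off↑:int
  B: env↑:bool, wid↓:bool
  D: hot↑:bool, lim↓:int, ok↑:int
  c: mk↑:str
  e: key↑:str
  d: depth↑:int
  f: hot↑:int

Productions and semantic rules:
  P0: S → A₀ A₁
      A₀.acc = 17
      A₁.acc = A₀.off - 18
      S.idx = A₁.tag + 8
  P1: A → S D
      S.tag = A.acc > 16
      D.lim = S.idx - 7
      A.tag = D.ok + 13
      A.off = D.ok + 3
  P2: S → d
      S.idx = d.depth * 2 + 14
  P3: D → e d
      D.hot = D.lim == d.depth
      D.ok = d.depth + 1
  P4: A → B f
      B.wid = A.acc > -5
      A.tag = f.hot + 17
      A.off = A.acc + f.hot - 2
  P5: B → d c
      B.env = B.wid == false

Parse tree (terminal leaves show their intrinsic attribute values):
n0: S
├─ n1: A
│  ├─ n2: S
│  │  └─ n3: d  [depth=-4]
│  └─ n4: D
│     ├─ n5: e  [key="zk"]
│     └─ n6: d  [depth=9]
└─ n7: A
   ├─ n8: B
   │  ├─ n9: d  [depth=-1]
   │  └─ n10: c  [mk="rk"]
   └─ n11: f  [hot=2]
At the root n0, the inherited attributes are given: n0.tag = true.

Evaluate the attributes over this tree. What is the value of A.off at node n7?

-5

1. n0.tag = true  [given at root]
2. n1.acc = 17  [17]
3. n2.tag = true  [A.acc > 16]
4. n3.depth = -4  [terminal]
5. n2.idx = 6  [d.depth * 2 + 14]
6. n4.lim = -1  [S.idx - 7]
7. n5.key = "zk"  [terminal]
8. n6.depth = 9  [terminal]
9. n4.hot = false  [D.lim == d.depth]
10. n4.ok = 10  [d.depth + 1]
11. n1.tag = 23  [D.ok + 13]
12. n1.off = 13  [D.ok + 3]
13. n7.acc = -5  [A₀.off - 18]
14. n8.wid = false  [A.acc > -5]
15. n9.depth = -1  [terminal]
16. n10.mk = "rk"  [terminal]
17. n8.env = true  [B.wid == false]
18. n11.hot = 2  [terminal]
19. n7.tag = 19  [f.hot + 17]
20. n7.off = -5  [A.acc + f.hot - 2]
21. n0.idx = 27  [A₁.tag + 8]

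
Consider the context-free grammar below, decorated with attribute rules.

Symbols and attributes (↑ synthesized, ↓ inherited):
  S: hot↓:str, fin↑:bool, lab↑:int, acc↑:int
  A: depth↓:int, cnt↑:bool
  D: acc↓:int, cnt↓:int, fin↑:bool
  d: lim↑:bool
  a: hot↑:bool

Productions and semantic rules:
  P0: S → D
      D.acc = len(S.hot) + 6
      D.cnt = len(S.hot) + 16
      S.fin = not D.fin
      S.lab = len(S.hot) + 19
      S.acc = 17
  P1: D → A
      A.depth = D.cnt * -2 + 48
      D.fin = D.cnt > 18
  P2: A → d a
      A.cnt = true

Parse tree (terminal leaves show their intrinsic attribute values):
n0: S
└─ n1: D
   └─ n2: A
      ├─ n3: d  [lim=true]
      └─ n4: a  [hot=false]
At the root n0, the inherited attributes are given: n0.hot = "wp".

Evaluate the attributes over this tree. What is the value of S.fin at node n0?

1. n0.hot = "wp"  [given at root]
2. n1.acc = 8  [len(S.hot) + 6]
3. n1.cnt = 18  [len(S.hot) + 16]
4. n2.depth = 12  [D.cnt * -2 + 48]
5. n3.lim = true  [terminal]
6. n4.hot = false  [terminal]
7. n2.cnt = true  [true]
8. n1.fin = false  [D.cnt > 18]
9. n0.fin = true  [not D.fin]
10. n0.lab = 21  [len(S.hot) + 19]
11. n0.acc = 17  [17]

true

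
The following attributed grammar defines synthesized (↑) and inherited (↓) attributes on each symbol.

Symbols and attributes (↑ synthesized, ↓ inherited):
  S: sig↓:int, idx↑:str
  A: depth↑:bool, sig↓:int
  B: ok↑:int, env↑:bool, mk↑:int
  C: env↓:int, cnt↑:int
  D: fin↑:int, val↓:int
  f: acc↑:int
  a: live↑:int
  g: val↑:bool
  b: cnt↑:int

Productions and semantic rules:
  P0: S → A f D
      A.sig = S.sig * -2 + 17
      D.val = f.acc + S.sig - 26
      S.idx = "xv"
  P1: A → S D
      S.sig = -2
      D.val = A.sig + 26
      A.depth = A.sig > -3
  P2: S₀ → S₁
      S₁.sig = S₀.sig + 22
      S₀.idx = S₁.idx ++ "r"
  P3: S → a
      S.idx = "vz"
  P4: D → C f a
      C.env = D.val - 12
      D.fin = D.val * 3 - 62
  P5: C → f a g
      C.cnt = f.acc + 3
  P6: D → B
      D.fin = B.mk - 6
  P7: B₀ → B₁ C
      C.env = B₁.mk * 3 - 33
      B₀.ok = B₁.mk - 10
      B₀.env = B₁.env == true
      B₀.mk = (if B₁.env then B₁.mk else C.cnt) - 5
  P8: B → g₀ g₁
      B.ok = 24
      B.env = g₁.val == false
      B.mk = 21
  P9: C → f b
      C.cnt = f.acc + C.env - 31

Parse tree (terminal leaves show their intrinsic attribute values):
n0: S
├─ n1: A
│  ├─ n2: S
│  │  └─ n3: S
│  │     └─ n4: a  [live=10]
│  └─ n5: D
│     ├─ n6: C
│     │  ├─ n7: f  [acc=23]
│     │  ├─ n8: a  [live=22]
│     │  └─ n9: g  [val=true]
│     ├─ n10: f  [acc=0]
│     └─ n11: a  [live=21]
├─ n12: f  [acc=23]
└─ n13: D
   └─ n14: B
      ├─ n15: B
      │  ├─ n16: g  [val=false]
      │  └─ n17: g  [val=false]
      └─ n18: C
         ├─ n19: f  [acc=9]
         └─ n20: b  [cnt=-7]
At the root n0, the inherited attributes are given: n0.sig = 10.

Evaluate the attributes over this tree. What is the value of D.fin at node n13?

10

1. n0.sig = 10  [given at root]
2. n1.sig = -3  [S.sig * -2 + 17]
3. n2.sig = -2  [-2]
4. n3.sig = 20  [S₀.sig + 22]
5. n4.live = 10  [terminal]
6. n3.idx = "vz"  ["vz"]
7. n2.idx = "vzr"  [S₁.idx ++ "r"]
8. n5.val = 23  [A.sig + 26]
9. n6.env = 11  [D.val - 12]
10. n7.acc = 23  [terminal]
11. n8.live = 22  [terminal]
12. n9.val = true  [terminal]
13. n6.cnt = 26  [f.acc + 3]
14. n10.acc = 0  [terminal]
15. n11.live = 21  [terminal]
16. n5.fin = 7  [D.val * 3 - 62]
17. n1.depth = false  [A.sig > -3]
18. n12.acc = 23  [terminal]
19. n13.val = 7  [f.acc + S.sig - 26]
20. n16.val = false  [terminal]
21. n17.val = false  [terminal]
22. n15.ok = 24  [24]
23. n15.env = true  [g₁.val == false]
24. n15.mk = 21  [21]
25. n18.env = 30  [B₁.mk * 3 - 33]
26. n19.acc = 9  [terminal]
27. n20.cnt = -7  [terminal]
28. n18.cnt = 8  [f.acc + C.env - 31]
29. n14.ok = 11  [B₁.mk - 10]
30. n14.env = true  [B₁.env == true]
31. n14.mk = 16  [(if B₁.env then B₁.mk else C.cnt) - 5]
32. n13.fin = 10  [B.mk - 6]
33. n0.idx = "xv"  ["xv"]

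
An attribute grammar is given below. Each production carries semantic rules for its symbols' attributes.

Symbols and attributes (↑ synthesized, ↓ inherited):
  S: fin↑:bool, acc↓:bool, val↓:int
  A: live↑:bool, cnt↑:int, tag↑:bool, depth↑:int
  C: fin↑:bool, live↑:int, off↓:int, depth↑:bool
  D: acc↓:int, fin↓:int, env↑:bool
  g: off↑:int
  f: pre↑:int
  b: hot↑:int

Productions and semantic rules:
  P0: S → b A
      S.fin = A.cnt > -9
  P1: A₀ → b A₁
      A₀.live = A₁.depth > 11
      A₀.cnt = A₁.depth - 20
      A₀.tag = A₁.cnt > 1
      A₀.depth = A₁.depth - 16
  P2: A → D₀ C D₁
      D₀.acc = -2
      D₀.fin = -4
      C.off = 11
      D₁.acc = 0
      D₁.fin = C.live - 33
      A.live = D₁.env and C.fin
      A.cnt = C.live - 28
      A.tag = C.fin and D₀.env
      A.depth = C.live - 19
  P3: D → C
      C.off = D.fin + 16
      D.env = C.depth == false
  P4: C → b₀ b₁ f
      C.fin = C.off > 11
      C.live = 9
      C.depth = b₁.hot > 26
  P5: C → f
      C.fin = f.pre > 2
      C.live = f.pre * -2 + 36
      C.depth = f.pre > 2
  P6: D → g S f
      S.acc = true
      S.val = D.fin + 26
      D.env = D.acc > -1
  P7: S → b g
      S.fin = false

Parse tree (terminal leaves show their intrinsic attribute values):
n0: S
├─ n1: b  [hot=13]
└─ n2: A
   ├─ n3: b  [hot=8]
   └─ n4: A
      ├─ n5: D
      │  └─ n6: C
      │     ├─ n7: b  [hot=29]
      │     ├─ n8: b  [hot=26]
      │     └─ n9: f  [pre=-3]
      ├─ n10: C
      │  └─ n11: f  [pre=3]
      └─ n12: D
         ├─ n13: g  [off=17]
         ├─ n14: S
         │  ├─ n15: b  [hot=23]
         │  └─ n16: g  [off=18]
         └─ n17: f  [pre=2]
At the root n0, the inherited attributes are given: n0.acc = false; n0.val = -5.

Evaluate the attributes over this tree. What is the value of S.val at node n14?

1. n0.acc = false  [given at root]
2. n0.val = -5  [given at root]
3. n1.hot = 13  [terminal]
4. n3.hot = 8  [terminal]
5. n5.acc = -2  [-2]
6. n5.fin = -4  [-4]
7. n6.off = 12  [D.fin + 16]
8. n7.hot = 29  [terminal]
9. n8.hot = 26  [terminal]
10. n9.pre = -3  [terminal]
11. n6.fin = true  [C.off > 11]
12. n6.live = 9  [9]
13. n6.depth = false  [b₁.hot > 26]
14. n5.env = true  [C.depth == false]
15. n10.off = 11  [11]
16. n11.pre = 3  [terminal]
17. n10.fin = true  [f.pre > 2]
18. n10.live = 30  [f.pre * -2 + 36]
19. n10.depth = true  [f.pre > 2]
20. n12.acc = 0  [0]
21. n12.fin = -3  [C.live - 33]
22. n13.off = 17  [terminal]
23. n14.acc = true  [true]
24. n14.val = 23  [D.fin + 26]
25. n15.hot = 23  [terminal]
26. n16.off = 18  [terminal]
27. n14.fin = false  [false]
28. n17.pre = 2  [terminal]
29. n12.env = true  [D.acc > -1]
30. n4.live = true  [D₁.env and C.fin]
31. n4.cnt = 2  [C.live - 28]
32. n4.tag = true  [C.fin and D₀.env]
33. n4.depth = 11  [C.live - 19]
34. n2.live = false  [A₁.depth > 11]
35. n2.cnt = -9  [A₁.depth - 20]
36. n2.tag = true  [A₁.cnt > 1]
37. n2.depth = -5  [A₁.depth - 16]
38. n0.fin = false  [A.cnt > -9]

23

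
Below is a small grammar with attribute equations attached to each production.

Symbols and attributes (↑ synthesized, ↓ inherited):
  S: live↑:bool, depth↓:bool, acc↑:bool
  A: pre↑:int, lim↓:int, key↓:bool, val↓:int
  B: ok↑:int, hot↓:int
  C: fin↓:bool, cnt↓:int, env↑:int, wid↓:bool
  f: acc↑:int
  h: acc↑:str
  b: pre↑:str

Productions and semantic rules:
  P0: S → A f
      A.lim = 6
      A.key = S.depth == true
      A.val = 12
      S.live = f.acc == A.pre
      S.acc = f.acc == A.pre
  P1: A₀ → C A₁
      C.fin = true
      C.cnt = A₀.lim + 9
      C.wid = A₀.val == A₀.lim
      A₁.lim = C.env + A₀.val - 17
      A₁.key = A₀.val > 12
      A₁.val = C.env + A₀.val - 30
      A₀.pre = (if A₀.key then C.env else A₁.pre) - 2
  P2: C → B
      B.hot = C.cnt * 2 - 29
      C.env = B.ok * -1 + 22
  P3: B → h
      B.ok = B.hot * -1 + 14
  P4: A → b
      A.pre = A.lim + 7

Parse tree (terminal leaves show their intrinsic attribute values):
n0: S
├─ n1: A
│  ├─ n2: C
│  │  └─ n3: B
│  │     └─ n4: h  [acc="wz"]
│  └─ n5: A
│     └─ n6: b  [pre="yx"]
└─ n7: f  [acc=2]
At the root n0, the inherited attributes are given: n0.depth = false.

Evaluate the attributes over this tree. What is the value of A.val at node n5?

-9

1. n0.depth = false  [given at root]
2. n1.lim = 6  [6]
3. n1.key = false  [S.depth == true]
4. n1.val = 12  [12]
5. n2.fin = true  [true]
6. n2.cnt = 15  [A₀.lim + 9]
7. n2.wid = false  [A₀.val == A₀.lim]
8. n3.hot = 1  [C.cnt * 2 - 29]
9. n4.acc = "wz"  [terminal]
10. n3.ok = 13  [B.hot * -1 + 14]
11. n2.env = 9  [B.ok * -1 + 22]
12. n5.lim = 4  [C.env + A₀.val - 17]
13. n5.key = false  [A₀.val > 12]
14. n5.val = -9  [C.env + A₀.val - 30]
15. n6.pre = "yx"  [terminal]
16. n5.pre = 11  [A.lim + 7]
17. n1.pre = 9  [(if A₀.key then C.env else A₁.pre) - 2]
18. n7.acc = 2  [terminal]
19. n0.live = false  [f.acc == A.pre]
20. n0.acc = false  [f.acc == A.pre]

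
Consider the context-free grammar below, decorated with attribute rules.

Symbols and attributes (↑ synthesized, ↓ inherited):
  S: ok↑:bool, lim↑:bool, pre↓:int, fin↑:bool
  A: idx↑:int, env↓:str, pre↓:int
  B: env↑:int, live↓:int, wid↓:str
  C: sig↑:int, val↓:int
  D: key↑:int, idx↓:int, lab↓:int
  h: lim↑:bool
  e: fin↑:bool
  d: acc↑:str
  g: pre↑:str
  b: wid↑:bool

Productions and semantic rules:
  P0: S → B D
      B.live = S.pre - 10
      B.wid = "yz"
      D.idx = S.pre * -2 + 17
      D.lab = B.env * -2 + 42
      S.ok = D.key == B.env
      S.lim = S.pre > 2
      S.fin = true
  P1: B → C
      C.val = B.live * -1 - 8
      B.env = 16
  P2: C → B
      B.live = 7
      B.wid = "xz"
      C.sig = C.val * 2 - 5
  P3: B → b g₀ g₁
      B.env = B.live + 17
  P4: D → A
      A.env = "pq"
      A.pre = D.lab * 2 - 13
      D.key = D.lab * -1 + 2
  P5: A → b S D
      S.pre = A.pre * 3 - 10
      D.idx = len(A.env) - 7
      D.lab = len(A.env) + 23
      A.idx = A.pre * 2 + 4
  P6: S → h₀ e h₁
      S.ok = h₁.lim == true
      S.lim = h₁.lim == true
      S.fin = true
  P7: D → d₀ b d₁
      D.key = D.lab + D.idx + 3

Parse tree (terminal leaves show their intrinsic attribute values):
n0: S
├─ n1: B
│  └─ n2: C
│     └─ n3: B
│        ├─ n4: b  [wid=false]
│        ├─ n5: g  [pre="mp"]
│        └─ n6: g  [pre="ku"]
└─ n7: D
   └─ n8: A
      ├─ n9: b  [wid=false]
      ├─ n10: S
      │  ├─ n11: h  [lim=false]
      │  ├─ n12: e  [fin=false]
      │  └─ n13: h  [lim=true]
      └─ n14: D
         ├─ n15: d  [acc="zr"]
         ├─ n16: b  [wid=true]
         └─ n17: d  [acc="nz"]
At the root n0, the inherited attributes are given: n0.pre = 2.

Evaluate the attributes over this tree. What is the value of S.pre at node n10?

1. n0.pre = 2  [given at root]
2. n1.live = -8  [S.pre - 10]
3. n1.wid = "yz"  ["yz"]
4. n2.val = 0  [B.live * -1 - 8]
5. n3.live = 7  [7]
6. n3.wid = "xz"  ["xz"]
7. n4.wid = false  [terminal]
8. n5.pre = "mp"  [terminal]
9. n6.pre = "ku"  [terminal]
10. n3.env = 24  [B.live + 17]
11. n2.sig = -5  [C.val * 2 - 5]
12. n1.env = 16  [16]
13. n7.idx = 13  [S.pre * -2 + 17]
14. n7.lab = 10  [B.env * -2 + 42]
15. n8.env = "pq"  ["pq"]
16. n8.pre = 7  [D.lab * 2 - 13]
17. n9.wid = false  [terminal]
18. n10.pre = 11  [A.pre * 3 - 10]
19. n11.lim = false  [terminal]
20. n12.fin = false  [terminal]
21. n13.lim = true  [terminal]
22. n10.ok = true  [h₁.lim == true]
23. n10.lim = true  [h₁.lim == true]
24. n10.fin = true  [true]
25. n14.idx = -5  [len(A.env) - 7]
26. n14.lab = 25  [len(A.env) + 23]
27. n15.acc = "zr"  [terminal]
28. n16.wid = true  [terminal]
29. n17.acc = "nz"  [terminal]
30. n14.key = 23  [D.lab + D.idx + 3]
31. n8.idx = 18  [A.pre * 2 + 4]
32. n7.key = -8  [D.lab * -1 + 2]
33. n0.ok = false  [D.key == B.env]
34. n0.lim = false  [S.pre > 2]
35. n0.fin = true  [true]

11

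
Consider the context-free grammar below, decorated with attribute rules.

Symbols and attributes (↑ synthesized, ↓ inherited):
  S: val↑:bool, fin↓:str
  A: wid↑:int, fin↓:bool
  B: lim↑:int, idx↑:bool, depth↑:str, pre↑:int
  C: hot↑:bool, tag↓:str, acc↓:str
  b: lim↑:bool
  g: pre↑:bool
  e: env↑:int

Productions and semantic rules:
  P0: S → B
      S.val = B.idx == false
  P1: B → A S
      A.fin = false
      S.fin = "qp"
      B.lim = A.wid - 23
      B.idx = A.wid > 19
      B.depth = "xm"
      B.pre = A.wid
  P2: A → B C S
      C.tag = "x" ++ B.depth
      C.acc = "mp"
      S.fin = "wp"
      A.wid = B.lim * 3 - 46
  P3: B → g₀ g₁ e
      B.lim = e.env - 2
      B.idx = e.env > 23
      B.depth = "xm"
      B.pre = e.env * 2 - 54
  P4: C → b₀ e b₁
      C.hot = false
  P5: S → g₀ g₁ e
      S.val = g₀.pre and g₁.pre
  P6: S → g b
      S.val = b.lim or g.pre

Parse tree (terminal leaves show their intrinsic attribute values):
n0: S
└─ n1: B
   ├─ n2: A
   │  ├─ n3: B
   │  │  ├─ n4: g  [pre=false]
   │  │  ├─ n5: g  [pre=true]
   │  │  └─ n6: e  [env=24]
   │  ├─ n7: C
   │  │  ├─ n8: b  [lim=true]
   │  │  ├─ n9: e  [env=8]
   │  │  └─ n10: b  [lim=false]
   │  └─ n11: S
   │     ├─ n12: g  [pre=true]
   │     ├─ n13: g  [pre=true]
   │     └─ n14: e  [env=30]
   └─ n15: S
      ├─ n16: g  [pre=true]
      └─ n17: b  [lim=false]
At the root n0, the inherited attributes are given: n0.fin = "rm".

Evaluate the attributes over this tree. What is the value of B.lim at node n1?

1. n0.fin = "rm"  [given at root]
2. n2.fin = false  [false]
3. n4.pre = false  [terminal]
4. n5.pre = true  [terminal]
5. n6.env = 24  [terminal]
6. n3.lim = 22  [e.env - 2]
7. n3.idx = true  [e.env > 23]
8. n3.depth = "xm"  ["xm"]
9. n3.pre = -6  [e.env * 2 - 54]
10. n7.tag = "xxm"  ["x" ++ B.depth]
11. n7.acc = "mp"  ["mp"]
12. n8.lim = true  [terminal]
13. n9.env = 8  [terminal]
14. n10.lim = false  [terminal]
15. n7.hot = false  [false]
16. n11.fin = "wp"  ["wp"]
17. n12.pre = true  [terminal]
18. n13.pre = true  [terminal]
19. n14.env = 30  [terminal]
20. n11.val = true  [g₀.pre and g₁.pre]
21. n2.wid = 20  [B.lim * 3 - 46]
22. n15.fin = "qp"  ["qp"]
23. n16.pre = true  [terminal]
24. n17.lim = false  [terminal]
25. n15.val = true  [b.lim or g.pre]
26. n1.lim = -3  [A.wid - 23]
27. n1.idx = true  [A.wid > 19]
28. n1.depth = "xm"  ["xm"]
29. n1.pre = 20  [A.wid]
30. n0.val = false  [B.idx == false]

-3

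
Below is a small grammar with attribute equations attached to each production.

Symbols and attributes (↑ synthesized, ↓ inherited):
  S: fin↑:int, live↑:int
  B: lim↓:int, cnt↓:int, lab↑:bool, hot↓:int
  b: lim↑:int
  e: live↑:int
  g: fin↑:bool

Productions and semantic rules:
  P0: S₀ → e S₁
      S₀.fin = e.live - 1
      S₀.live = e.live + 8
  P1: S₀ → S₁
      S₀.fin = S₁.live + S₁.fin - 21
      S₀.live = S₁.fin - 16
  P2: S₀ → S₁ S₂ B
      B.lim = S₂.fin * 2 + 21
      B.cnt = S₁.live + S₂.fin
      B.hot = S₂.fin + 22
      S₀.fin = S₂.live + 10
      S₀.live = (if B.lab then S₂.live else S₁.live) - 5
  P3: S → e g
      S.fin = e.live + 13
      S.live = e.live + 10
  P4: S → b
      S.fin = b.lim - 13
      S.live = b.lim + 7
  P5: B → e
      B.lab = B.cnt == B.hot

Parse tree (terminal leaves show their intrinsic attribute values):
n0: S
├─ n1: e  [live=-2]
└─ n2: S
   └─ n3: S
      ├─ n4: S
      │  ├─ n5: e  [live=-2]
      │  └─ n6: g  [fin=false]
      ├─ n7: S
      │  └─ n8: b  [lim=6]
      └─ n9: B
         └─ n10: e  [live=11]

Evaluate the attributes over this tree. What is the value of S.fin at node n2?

5

1. n1.live = -2  [terminal]
2. n5.live = -2  [terminal]
3. n6.fin = false  [terminal]
4. n4.fin = 11  [e.live + 13]
5. n4.live = 8  [e.live + 10]
6. n8.lim = 6  [terminal]
7. n7.fin = -7  [b.lim - 13]
8. n7.live = 13  [b.lim + 7]
9. n9.lim = 7  [S₂.fin * 2 + 21]
10. n9.cnt = 1  [S₁.live + S₂.fin]
11. n9.hot = 15  [S₂.fin + 22]
12. n10.live = 11  [terminal]
13. n9.lab = false  [B.cnt == B.hot]
14. n3.fin = 23  [S₂.live + 10]
15. n3.live = 3  [(if B.lab then S₂.live else S₁.live) - 5]
16. n2.fin = 5  [S₁.live + S₁.fin - 21]
17. n2.live = 7  [S₁.fin - 16]
18. n0.fin = -3  [e.live - 1]
19. n0.live = 6  [e.live + 8]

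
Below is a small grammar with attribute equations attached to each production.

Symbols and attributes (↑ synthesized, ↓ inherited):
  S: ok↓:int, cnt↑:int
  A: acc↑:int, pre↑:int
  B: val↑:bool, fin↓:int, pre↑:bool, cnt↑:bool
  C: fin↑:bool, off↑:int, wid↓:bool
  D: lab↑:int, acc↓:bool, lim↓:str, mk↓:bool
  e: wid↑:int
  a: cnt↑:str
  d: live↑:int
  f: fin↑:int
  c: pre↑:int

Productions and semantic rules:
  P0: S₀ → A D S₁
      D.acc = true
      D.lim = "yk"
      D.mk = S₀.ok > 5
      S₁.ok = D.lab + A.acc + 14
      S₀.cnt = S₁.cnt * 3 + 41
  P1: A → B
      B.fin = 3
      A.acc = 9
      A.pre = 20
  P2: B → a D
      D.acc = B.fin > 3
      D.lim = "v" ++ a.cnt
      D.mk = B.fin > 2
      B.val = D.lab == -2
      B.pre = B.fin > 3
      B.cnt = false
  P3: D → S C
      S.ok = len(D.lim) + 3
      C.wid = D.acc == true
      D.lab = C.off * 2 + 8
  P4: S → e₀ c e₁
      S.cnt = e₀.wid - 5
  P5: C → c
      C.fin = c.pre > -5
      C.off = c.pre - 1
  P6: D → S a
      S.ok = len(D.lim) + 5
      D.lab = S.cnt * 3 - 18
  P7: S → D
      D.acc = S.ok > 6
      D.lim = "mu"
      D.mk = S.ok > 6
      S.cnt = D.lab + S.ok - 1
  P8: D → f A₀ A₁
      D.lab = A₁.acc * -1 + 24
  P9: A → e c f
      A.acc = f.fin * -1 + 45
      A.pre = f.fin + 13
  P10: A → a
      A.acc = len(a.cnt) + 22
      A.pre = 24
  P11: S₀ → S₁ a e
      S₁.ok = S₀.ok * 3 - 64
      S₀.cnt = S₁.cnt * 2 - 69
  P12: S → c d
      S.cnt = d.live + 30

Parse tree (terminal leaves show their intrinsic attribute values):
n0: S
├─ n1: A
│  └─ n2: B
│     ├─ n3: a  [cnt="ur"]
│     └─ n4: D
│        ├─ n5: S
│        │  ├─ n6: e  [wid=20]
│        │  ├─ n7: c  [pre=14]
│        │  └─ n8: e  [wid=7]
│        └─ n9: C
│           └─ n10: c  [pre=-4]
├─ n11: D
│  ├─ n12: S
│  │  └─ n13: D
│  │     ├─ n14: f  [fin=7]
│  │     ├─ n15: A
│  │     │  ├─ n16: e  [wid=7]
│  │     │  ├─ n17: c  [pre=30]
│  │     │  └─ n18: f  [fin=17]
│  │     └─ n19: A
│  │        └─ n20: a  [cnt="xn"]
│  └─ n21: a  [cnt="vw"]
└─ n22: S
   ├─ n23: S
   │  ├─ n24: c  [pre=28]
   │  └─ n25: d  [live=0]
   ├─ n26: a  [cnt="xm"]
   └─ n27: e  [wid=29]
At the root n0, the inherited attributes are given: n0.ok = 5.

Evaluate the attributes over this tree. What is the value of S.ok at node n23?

5

1. n0.ok = 5  [given at root]
2. n2.fin = 3  [3]
3. n3.cnt = "ur"  [terminal]
4. n4.acc = false  [B.fin > 3]
5. n4.lim = "vur"  ["v" ++ a.cnt]
6. n4.mk = true  [B.fin > 2]
7. n5.ok = 6  [len(D.lim) + 3]
8. n6.wid = 20  [terminal]
9. n7.pre = 14  [terminal]
10. n8.wid = 7  [terminal]
11. n5.cnt = 15  [e₀.wid - 5]
12. n9.wid = false  [D.acc == true]
13. n10.pre = -4  [terminal]
14. n9.fin = true  [c.pre > -5]
15. n9.off = -5  [c.pre - 1]
16. n4.lab = -2  [C.off * 2 + 8]
17. n2.val = true  [D.lab == -2]
18. n2.pre = false  [B.fin > 3]
19. n2.cnt = false  [false]
20. n1.acc = 9  [9]
21. n1.pre = 20  [20]
22. n11.acc = true  [true]
23. n11.lim = "yk"  ["yk"]
24. n11.mk = false  [S₀.ok > 5]
25. n12.ok = 7  [len(D.lim) + 5]
26. n13.acc = true  [S.ok > 6]
27. n13.lim = "mu"  ["mu"]
28. n13.mk = true  [S.ok > 6]
29. n14.fin = 7  [terminal]
30. n16.wid = 7  [terminal]
31. n17.pre = 30  [terminal]
32. n18.fin = 17  [terminal]
33. n15.acc = 28  [f.fin * -1 + 45]
34. n15.pre = 30  [f.fin + 13]
35. n20.cnt = "xn"  [terminal]
36. n19.acc = 24  [len(a.cnt) + 22]
37. n19.pre = 24  [24]
38. n13.lab = 0  [A₁.acc * -1 + 24]
39. n12.cnt = 6  [D.lab + S.ok - 1]
40. n21.cnt = "vw"  [terminal]
41. n11.lab = 0  [S.cnt * 3 - 18]
42. n22.ok = 23  [D.lab + A.acc + 14]
43. n23.ok = 5  [S₀.ok * 3 - 64]
44. n24.pre = 28  [terminal]
45. n25.live = 0  [terminal]
46. n23.cnt = 30  [d.live + 30]
47. n26.cnt = "xm"  [terminal]
48. n27.wid = 29  [terminal]
49. n22.cnt = -9  [S₁.cnt * 2 - 69]
50. n0.cnt = 14  [S₁.cnt * 3 + 41]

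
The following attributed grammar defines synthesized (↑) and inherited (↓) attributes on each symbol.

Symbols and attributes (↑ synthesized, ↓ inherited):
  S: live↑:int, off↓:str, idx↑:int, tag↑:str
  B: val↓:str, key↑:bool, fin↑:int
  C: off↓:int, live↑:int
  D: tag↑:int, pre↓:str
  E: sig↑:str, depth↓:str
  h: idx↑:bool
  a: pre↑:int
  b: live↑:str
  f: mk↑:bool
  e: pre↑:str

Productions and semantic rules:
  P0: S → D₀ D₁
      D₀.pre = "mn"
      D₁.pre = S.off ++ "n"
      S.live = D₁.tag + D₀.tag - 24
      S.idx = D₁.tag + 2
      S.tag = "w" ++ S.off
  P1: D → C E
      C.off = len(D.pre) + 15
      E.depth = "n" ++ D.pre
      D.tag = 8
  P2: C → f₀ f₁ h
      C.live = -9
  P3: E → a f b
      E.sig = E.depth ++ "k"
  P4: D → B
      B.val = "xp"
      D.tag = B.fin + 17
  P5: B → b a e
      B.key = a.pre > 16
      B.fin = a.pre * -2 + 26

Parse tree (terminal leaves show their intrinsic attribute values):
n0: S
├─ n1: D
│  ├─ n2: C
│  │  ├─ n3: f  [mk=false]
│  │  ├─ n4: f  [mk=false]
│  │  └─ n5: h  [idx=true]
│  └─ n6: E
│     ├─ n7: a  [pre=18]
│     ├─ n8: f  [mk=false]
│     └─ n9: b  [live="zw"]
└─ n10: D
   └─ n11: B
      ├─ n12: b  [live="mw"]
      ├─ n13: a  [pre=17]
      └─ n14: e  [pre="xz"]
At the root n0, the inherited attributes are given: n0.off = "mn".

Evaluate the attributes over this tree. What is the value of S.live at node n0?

-7

1. n0.off = "mn"  [given at root]
2. n1.pre = "mn"  ["mn"]
3. n2.off = 17  [len(D.pre) + 15]
4. n3.mk = false  [terminal]
5. n4.mk = false  [terminal]
6. n5.idx = true  [terminal]
7. n2.live = -9  [-9]
8. n6.depth = "nmn"  ["n" ++ D.pre]
9. n7.pre = 18  [terminal]
10. n8.mk = false  [terminal]
11. n9.live = "zw"  [terminal]
12. n6.sig = "nmnk"  [E.depth ++ "k"]
13. n1.tag = 8  [8]
14. n10.pre = "mnn"  [S.off ++ "n"]
15. n11.val = "xp"  ["xp"]
16. n12.live = "mw"  [terminal]
17. n13.pre = 17  [terminal]
18. n14.pre = "xz"  [terminal]
19. n11.key = true  [a.pre > 16]
20. n11.fin = -8  [a.pre * -2 + 26]
21. n10.tag = 9  [B.fin + 17]
22. n0.live = -7  [D₁.tag + D₀.tag - 24]
23. n0.idx = 11  [D₁.tag + 2]
24. n0.tag = "wmn"  ["w" ++ S.off]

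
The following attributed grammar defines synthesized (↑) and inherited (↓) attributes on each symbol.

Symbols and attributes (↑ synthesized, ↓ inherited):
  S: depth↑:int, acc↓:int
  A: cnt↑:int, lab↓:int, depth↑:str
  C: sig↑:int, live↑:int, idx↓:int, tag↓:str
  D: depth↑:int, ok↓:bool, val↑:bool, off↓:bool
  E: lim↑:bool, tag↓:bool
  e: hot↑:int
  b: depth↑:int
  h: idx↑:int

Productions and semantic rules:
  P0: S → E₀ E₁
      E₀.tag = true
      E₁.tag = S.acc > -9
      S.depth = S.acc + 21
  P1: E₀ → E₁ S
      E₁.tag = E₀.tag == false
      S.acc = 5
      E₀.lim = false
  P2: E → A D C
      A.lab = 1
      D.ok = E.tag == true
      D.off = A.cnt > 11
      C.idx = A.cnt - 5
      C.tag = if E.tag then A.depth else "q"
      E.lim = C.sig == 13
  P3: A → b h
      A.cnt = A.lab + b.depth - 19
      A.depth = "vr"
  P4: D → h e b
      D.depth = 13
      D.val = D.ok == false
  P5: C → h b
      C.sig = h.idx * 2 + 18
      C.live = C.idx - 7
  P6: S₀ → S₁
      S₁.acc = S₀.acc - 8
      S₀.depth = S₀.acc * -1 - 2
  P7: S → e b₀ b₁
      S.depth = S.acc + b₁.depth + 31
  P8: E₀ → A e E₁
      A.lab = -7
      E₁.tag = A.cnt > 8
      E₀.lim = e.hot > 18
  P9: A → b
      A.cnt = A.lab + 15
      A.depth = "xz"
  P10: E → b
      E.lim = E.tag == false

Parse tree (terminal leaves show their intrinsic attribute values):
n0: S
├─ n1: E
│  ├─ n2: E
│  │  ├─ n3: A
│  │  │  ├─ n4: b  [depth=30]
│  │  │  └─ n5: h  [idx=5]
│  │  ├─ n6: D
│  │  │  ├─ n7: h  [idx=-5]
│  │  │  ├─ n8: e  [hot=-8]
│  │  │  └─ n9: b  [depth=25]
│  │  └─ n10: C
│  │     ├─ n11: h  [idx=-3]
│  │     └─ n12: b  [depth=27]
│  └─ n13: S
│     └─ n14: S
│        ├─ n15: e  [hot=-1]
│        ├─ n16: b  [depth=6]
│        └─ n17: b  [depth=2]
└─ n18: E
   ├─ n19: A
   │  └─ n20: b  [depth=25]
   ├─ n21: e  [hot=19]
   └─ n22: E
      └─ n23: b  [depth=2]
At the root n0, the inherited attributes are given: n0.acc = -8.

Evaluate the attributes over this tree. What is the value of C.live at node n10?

0

1. n0.acc = -8  [given at root]
2. n1.tag = true  [true]
3. n2.tag = false  [E₀.tag == false]
4. n3.lab = 1  [1]
5. n4.depth = 30  [terminal]
6. n5.idx = 5  [terminal]
7. n3.cnt = 12  [A.lab + b.depth - 19]
8. n3.depth = "vr"  ["vr"]
9. n6.ok = false  [E.tag == true]
10. n6.off = true  [A.cnt > 11]
11. n7.idx = -5  [terminal]
12. n8.hot = -8  [terminal]
13. n9.depth = 25  [terminal]
14. n6.depth = 13  [13]
15. n6.val = true  [D.ok == false]
16. n10.idx = 7  [A.cnt - 5]
17. n10.tag = "q"  [if E.tag then A.depth else "q"]
18. n11.idx = -3  [terminal]
19. n12.depth = 27  [terminal]
20. n10.sig = 12  [h.idx * 2 + 18]
21. n10.live = 0  [C.idx - 7]
22. n2.lim = false  [C.sig == 13]
23. n13.acc = 5  [5]
24. n14.acc = -3  [S₀.acc - 8]
25. n15.hot = -1  [terminal]
26. n16.depth = 6  [terminal]
27. n17.depth = 2  [terminal]
28. n14.depth = 30  [S.acc + b₁.depth + 31]
29. n13.depth = -7  [S₀.acc * -1 - 2]
30. n1.lim = false  [false]
31. n18.tag = true  [S.acc > -9]
32. n19.lab = -7  [-7]
33. n20.depth = 25  [terminal]
34. n19.cnt = 8  [A.lab + 15]
35. n19.depth = "xz"  ["xz"]
36. n21.hot = 19  [terminal]
37. n22.tag = false  [A.cnt > 8]
38. n23.depth = 2  [terminal]
39. n22.lim = true  [E.tag == false]
40. n18.lim = true  [e.hot > 18]
41. n0.depth = 13  [S.acc + 21]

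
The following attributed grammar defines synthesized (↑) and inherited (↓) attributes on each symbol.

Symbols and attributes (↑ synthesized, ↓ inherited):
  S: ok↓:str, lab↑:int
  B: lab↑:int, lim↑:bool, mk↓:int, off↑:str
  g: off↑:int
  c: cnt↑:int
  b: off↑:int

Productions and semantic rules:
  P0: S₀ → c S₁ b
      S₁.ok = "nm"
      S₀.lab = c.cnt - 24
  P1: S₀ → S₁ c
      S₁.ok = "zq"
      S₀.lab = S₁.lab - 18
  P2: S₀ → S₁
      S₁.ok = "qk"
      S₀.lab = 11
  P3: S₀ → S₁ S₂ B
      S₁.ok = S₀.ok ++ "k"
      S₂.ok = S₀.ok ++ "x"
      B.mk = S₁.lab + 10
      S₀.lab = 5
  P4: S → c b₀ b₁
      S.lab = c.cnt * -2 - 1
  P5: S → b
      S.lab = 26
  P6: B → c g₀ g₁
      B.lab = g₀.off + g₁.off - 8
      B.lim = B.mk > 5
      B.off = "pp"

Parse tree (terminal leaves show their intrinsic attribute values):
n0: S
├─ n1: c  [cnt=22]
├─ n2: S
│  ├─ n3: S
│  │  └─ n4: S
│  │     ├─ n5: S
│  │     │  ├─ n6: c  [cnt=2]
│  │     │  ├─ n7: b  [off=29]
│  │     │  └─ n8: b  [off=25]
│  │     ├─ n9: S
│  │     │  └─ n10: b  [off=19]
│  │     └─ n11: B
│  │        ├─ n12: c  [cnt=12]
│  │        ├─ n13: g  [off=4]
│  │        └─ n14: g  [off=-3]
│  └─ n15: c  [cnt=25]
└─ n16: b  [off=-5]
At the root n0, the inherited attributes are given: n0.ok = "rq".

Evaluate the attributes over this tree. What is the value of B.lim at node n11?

false

1. n0.ok = "rq"  [given at root]
2. n1.cnt = 22  [terminal]
3. n2.ok = "nm"  ["nm"]
4. n3.ok = "zq"  ["zq"]
5. n4.ok = "qk"  ["qk"]
6. n5.ok = "qkk"  [S₀.ok ++ "k"]
7. n6.cnt = 2  [terminal]
8. n7.off = 29  [terminal]
9. n8.off = 25  [terminal]
10. n5.lab = -5  [c.cnt * -2 - 1]
11. n9.ok = "qkx"  [S₀.ok ++ "x"]
12. n10.off = 19  [terminal]
13. n9.lab = 26  [26]
14. n11.mk = 5  [S₁.lab + 10]
15. n12.cnt = 12  [terminal]
16. n13.off = 4  [terminal]
17. n14.off = -3  [terminal]
18. n11.lab = -7  [g₀.off + g₁.off - 8]
19. n11.lim = false  [B.mk > 5]
20. n11.off = "pp"  ["pp"]
21. n4.lab = 5  [5]
22. n3.lab = 11  [11]
23. n15.cnt = 25  [terminal]
24. n2.lab = -7  [S₁.lab - 18]
25. n16.off = -5  [terminal]
26. n0.lab = -2  [c.cnt - 24]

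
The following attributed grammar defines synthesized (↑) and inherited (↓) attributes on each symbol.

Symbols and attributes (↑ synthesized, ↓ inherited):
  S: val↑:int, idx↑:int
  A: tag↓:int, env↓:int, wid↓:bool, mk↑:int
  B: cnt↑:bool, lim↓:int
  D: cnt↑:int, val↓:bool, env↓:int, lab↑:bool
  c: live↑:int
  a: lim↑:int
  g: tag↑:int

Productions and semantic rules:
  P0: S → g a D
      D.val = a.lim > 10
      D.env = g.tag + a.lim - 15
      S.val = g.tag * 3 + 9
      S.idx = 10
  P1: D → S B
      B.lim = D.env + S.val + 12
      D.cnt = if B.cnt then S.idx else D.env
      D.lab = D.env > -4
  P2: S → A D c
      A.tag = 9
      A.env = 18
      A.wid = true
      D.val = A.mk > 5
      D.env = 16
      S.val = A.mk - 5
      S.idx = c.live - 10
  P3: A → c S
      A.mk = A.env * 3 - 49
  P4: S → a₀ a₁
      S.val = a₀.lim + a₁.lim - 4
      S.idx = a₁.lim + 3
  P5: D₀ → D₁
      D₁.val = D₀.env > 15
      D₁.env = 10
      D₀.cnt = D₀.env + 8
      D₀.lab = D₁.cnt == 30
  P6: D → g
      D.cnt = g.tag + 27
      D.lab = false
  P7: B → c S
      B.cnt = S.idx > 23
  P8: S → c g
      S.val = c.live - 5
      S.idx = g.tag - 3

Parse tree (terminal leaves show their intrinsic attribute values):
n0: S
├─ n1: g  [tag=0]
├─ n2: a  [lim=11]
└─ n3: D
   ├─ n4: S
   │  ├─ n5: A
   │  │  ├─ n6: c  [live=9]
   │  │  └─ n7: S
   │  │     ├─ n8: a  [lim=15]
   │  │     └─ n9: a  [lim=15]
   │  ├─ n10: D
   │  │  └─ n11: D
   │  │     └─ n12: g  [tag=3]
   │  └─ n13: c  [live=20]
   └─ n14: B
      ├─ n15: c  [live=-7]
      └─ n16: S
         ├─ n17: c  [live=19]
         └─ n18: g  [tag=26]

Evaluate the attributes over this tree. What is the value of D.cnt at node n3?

1. n1.tag = 0  [terminal]
2. n2.lim = 11  [terminal]
3. n3.val = true  [a.lim > 10]
4. n3.env = -4  [g.tag + a.lim - 15]
5. n5.tag = 9  [9]
6. n5.env = 18  [18]
7. n5.wid = true  [true]
8. n6.live = 9  [terminal]
9. n8.lim = 15  [terminal]
10. n9.lim = 15  [terminal]
11. n7.val = 26  [a₀.lim + a₁.lim - 4]
12. n7.idx = 18  [a₁.lim + 3]
13. n5.mk = 5  [A.env * 3 - 49]
14. n10.val = false  [A.mk > 5]
15. n10.env = 16  [16]
16. n11.val = true  [D₀.env > 15]
17. n11.env = 10  [10]
18. n12.tag = 3  [terminal]
19. n11.cnt = 30  [g.tag + 27]
20. n11.lab = false  [false]
21. n10.cnt = 24  [D₀.env + 8]
22. n10.lab = true  [D₁.cnt == 30]
23. n13.live = 20  [terminal]
24. n4.val = 0  [A.mk - 5]
25. n4.idx = 10  [c.live - 10]
26. n14.lim = 8  [D.env + S.val + 12]
27. n15.live = -7  [terminal]
28. n17.live = 19  [terminal]
29. n18.tag = 26  [terminal]
30. n16.val = 14  [c.live - 5]
31. n16.idx = 23  [g.tag - 3]
32. n14.cnt = false  [S.idx > 23]
33. n3.cnt = -4  [if B.cnt then S.idx else D.env]
34. n3.lab = false  [D.env > -4]
35. n0.val = 9  [g.tag * 3 + 9]
36. n0.idx = 10  [10]

-4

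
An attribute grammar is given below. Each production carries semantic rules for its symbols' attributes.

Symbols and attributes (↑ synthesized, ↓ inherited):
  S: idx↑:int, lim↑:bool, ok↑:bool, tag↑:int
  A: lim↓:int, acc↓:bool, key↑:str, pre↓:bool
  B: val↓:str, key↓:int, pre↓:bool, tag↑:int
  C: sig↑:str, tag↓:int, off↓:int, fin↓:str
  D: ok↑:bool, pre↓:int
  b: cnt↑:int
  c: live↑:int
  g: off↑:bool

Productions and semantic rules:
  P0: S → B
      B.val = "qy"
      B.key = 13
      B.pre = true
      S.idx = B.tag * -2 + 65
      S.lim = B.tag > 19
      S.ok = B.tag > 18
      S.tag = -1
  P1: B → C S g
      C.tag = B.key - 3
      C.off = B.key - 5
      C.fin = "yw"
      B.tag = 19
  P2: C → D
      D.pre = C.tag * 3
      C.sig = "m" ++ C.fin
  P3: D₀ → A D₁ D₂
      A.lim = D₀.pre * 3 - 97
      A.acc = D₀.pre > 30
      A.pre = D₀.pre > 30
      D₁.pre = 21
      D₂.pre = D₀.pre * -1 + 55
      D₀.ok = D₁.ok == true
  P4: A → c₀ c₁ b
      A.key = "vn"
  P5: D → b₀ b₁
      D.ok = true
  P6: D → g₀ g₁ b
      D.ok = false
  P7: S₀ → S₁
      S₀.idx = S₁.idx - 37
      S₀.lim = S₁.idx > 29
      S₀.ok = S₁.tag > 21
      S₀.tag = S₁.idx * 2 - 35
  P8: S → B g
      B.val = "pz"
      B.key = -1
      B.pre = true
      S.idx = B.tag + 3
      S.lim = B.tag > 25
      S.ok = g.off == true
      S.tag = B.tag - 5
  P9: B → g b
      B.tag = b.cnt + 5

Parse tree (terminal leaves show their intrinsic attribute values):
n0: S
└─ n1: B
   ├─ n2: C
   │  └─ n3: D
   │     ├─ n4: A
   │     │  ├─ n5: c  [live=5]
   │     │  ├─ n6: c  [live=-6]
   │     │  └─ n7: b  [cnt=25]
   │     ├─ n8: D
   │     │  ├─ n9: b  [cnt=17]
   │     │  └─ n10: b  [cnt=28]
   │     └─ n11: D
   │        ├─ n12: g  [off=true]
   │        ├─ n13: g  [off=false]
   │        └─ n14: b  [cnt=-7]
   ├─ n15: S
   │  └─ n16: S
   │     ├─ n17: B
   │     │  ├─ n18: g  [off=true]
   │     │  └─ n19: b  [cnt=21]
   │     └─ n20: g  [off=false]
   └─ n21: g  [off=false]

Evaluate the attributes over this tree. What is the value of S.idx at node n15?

-8

1. n1.val = "qy"  ["qy"]
2. n1.key = 13  [13]
3. n1.pre = true  [true]
4. n2.tag = 10  [B.key - 3]
5. n2.off = 8  [B.key - 5]
6. n2.fin = "yw"  ["yw"]
7. n3.pre = 30  [C.tag * 3]
8. n4.lim = -7  [D₀.pre * 3 - 97]
9. n4.acc = false  [D₀.pre > 30]
10. n4.pre = false  [D₀.pre > 30]
11. n5.live = 5  [terminal]
12. n6.live = -6  [terminal]
13. n7.cnt = 25  [terminal]
14. n4.key = "vn"  ["vn"]
15. n8.pre = 21  [21]
16. n9.cnt = 17  [terminal]
17. n10.cnt = 28  [terminal]
18. n8.ok = true  [true]
19. n11.pre = 25  [D₀.pre * -1 + 55]
20. n12.off = true  [terminal]
21. n13.off = false  [terminal]
22. n14.cnt = -7  [terminal]
23. n11.ok = false  [false]
24. n3.ok = true  [D₁.ok == true]
25. n2.sig = "myw"  ["m" ++ C.fin]
26. n17.val = "pz"  ["pz"]
27. n17.key = -1  [-1]
28. n17.pre = true  [true]
29. n18.off = true  [terminal]
30. n19.cnt = 21  [terminal]
31. n17.tag = 26  [b.cnt + 5]
32. n20.off = false  [terminal]
33. n16.idx = 29  [B.tag + 3]
34. n16.lim = true  [B.tag > 25]
35. n16.ok = false  [g.off == true]
36. n16.tag = 21  [B.tag - 5]
37. n15.idx = -8  [S₁.idx - 37]
38. n15.lim = false  [S₁.idx > 29]
39. n15.ok = false  [S₁.tag > 21]
40. n15.tag = 23  [S₁.idx * 2 - 35]
41. n21.off = false  [terminal]
42. n1.tag = 19  [19]
43. n0.idx = 27  [B.tag * -2 + 65]
44. n0.lim = false  [B.tag > 19]
45. n0.ok = true  [B.tag > 18]
46. n0.tag = -1  [-1]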